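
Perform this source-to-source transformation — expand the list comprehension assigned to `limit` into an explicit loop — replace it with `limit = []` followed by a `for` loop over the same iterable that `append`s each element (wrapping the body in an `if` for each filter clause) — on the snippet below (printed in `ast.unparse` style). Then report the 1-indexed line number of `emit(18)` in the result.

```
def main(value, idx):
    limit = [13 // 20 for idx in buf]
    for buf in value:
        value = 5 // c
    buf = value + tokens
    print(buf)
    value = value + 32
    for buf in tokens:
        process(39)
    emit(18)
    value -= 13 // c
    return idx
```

Transformed code:
def main(value, idx):
    limit = []
    for idx in buf:
        limit.append(13 // 20)
    for buf in value:
        value = 5 // c
    buf = value + tokens
    print(buf)
    value = value + 32
    for buf in tokens:
        process(39)
    emit(18)
    value -= 13 // c
    return idx

12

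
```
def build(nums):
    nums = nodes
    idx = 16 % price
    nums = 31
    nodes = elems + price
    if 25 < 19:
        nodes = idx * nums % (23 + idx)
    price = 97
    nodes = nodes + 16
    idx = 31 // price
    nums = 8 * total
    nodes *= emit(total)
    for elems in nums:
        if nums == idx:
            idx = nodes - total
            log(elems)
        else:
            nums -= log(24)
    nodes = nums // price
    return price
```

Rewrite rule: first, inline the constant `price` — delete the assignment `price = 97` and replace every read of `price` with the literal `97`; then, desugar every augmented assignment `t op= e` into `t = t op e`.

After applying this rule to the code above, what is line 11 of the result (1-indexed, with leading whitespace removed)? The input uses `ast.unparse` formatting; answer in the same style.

Transformed code:
def build(nums):
    nums = nodes
    idx = 16 % 97
    nums = 31
    nodes = elems + 97
    if 25 < 19:
        nodes = idx * nums % (23 + idx)
    nodes = nodes + 16
    idx = 31 // 97
    nums = 8 * total
    nodes = nodes * emit(total)
    for elems in nums:
        if nums == idx:
            idx = nodes - total
            log(elems)
        else:
            nums = nums - log(24)
    nodes = nums // 97
    return 97

nodes = nodes * emit(total)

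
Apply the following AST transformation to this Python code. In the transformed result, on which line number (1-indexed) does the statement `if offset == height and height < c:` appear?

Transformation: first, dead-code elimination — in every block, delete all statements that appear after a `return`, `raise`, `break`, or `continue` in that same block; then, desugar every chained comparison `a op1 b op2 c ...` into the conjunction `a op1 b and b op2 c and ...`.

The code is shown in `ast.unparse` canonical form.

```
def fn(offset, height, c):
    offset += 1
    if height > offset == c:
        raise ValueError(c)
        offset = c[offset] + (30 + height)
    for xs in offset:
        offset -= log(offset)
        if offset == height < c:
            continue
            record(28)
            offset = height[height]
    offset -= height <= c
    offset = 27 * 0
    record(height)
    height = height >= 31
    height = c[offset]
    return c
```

7

Transformed code:
def fn(offset, height, c):
    offset += 1
    if height > offset and offset == c:
        raise ValueError(c)
    for xs in offset:
        offset -= log(offset)
        if offset == height and height < c:
            continue
    offset -= height <= c
    offset = 27 * 0
    record(height)
    height = height >= 31
    height = c[offset]
    return c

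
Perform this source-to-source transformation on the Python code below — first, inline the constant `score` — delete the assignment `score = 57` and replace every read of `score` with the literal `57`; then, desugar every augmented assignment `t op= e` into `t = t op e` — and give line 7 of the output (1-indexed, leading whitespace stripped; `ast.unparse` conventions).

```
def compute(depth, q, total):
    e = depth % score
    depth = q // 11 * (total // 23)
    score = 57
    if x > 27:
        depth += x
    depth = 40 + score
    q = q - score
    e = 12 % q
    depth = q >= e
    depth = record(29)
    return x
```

q = q - 57

Transformed code:
def compute(depth, q, total):
    e = depth % 57
    depth = q // 11 * (total // 23)
    if x > 27:
        depth = depth + x
    depth = 40 + 57
    q = q - 57
    e = 12 % q
    depth = q >= e
    depth = record(29)
    return x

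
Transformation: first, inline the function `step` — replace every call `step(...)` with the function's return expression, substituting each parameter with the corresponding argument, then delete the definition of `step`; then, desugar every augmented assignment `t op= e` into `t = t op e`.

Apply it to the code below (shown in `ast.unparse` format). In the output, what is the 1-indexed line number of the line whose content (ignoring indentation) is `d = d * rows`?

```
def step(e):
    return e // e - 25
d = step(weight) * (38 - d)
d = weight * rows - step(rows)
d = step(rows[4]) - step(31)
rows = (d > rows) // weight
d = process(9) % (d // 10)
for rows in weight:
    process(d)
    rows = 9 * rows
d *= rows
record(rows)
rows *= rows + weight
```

Transformed code:
d = (weight // weight - 25) * (38 - d)
d = weight * rows - (rows // rows - 25)
d = rows[4] // rows[4] - 25 - (31 // 31 - 25)
rows = (d > rows) // weight
d = process(9) % (d // 10)
for rows in weight:
    process(d)
    rows = 9 * rows
d = d * rows
record(rows)
rows = rows * (rows + weight)

9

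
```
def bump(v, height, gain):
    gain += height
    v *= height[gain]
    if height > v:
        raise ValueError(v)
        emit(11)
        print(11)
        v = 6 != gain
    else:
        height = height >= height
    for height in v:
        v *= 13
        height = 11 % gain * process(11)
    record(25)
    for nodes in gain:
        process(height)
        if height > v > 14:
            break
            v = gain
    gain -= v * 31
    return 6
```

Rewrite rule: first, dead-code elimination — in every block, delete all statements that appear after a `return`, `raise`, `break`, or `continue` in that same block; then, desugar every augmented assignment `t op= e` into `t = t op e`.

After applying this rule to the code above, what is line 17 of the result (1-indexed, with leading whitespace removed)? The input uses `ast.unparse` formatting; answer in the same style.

return 6

Transformed code:
def bump(v, height, gain):
    gain = gain + height
    v = v * height[gain]
    if height > v:
        raise ValueError(v)
    else:
        height = height >= height
    for height in v:
        v = v * 13
        height = 11 % gain * process(11)
    record(25)
    for nodes in gain:
        process(height)
        if height > v > 14:
            break
    gain = gain - v * 31
    return 6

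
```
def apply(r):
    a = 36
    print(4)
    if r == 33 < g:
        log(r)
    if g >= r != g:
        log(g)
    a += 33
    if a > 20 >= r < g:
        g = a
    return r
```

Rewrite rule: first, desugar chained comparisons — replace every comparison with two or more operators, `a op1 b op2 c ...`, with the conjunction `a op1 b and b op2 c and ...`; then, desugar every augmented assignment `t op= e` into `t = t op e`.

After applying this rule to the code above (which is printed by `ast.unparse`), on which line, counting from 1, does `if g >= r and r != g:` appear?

6

Transformed code:
def apply(r):
    a = 36
    print(4)
    if r == 33 and 33 < g:
        log(r)
    if g >= r and r != g:
        log(g)
    a = a + 33
    if a > 20 and 20 >= r and (r < g):
        g = a
    return r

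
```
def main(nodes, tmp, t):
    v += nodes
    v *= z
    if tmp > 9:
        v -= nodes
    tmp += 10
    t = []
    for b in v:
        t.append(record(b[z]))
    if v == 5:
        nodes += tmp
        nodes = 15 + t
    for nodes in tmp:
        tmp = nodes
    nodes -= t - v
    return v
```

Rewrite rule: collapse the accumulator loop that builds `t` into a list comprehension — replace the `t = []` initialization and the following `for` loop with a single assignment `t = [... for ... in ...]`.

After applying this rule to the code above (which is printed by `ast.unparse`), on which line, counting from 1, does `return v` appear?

14

Transformed code:
def main(nodes, tmp, t):
    v += nodes
    v *= z
    if tmp > 9:
        v -= nodes
    tmp += 10
    t = [record(b[z]) for b in v]
    if v == 5:
        nodes += tmp
        nodes = 15 + t
    for nodes in tmp:
        tmp = nodes
    nodes -= t - v
    return v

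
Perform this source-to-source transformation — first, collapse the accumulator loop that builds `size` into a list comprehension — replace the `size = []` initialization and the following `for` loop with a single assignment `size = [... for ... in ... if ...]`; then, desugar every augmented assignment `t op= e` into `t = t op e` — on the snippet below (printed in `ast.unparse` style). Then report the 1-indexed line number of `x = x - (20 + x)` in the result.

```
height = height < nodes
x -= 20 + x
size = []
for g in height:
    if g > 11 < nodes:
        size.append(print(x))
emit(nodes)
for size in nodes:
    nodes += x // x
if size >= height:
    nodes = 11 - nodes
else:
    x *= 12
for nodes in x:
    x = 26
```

Transformed code:
height = height < nodes
x = x - (20 + x)
size = [print(x) for g in height if g > 11 < nodes]
emit(nodes)
for size in nodes:
    nodes = nodes + x // x
if size >= height:
    nodes = 11 - nodes
else:
    x = x * 12
for nodes in x:
    x = 26

2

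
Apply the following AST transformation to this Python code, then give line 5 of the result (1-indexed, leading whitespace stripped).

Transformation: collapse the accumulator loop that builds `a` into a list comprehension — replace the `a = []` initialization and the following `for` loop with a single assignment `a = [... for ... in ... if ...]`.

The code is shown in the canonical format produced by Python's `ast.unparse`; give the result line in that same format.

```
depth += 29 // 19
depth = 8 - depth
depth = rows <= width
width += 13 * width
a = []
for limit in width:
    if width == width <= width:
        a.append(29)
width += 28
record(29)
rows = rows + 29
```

a = [29 for limit in width if width == width <= width]

Transformed code:
depth += 29 // 19
depth = 8 - depth
depth = rows <= width
width += 13 * width
a = [29 for limit in width if width == width <= width]
width += 28
record(29)
rows = rows + 29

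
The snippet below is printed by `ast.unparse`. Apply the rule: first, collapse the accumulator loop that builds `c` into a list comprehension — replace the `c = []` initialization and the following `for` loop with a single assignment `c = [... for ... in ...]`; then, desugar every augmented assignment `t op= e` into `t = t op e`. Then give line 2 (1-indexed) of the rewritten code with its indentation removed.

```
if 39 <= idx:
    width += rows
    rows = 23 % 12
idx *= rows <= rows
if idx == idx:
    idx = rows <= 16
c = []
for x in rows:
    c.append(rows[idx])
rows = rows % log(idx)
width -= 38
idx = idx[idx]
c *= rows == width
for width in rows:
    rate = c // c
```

Transformed code:
if 39 <= idx:
    width = width + rows
    rows = 23 % 12
idx = idx * (rows <= rows)
if idx == idx:
    idx = rows <= 16
c = [rows[idx] for x in rows]
rows = rows % log(idx)
width = width - 38
idx = idx[idx]
c = c * (rows == width)
for width in rows:
    rate = c // c

width = width + rows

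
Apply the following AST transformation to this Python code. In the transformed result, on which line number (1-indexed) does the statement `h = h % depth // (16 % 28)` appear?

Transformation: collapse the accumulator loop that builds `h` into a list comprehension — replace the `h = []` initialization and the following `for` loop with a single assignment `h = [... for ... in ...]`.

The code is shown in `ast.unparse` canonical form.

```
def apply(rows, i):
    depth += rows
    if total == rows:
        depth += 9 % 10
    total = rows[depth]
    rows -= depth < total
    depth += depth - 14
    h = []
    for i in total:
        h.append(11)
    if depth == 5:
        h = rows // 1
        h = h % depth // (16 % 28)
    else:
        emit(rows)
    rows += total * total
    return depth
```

Transformed code:
def apply(rows, i):
    depth += rows
    if total == rows:
        depth += 9 % 10
    total = rows[depth]
    rows -= depth < total
    depth += depth - 14
    h = [11 for i in total]
    if depth == 5:
        h = rows // 1
        h = h % depth // (16 % 28)
    else:
        emit(rows)
    rows += total * total
    return depth

11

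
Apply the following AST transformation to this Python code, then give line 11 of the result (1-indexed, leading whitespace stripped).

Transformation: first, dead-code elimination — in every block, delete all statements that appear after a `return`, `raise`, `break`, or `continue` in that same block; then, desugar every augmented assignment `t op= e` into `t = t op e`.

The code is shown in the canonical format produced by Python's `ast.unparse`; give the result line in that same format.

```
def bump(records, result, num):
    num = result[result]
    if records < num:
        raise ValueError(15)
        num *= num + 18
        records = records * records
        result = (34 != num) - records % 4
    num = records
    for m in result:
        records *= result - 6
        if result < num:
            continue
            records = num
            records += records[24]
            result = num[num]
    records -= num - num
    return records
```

Transformed code:
def bump(records, result, num):
    num = result[result]
    if records < num:
        raise ValueError(15)
    num = records
    for m in result:
        records = records * (result - 6)
        if result < num:
            continue
    records = records - (num - num)
    return records

return records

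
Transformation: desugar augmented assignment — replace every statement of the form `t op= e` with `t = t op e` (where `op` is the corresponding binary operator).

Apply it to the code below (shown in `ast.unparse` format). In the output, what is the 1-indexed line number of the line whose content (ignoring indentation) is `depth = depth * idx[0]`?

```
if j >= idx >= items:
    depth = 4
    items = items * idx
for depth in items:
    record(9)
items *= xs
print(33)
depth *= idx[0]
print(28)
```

Transformed code:
if j >= idx >= items:
    depth = 4
    items = items * idx
for depth in items:
    record(9)
items = items * xs
print(33)
depth = depth * idx[0]
print(28)

8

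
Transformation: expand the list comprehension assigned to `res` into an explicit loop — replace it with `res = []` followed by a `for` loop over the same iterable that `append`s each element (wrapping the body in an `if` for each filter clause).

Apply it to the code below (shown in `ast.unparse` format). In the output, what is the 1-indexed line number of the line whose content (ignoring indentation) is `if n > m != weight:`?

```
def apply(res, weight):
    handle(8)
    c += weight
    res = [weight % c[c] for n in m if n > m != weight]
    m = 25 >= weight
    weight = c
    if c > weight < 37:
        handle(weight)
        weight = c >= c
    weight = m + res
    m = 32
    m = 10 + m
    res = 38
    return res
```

6

Transformed code:
def apply(res, weight):
    handle(8)
    c += weight
    res = []
    for n in m:
        if n > m != weight:
            res.append(weight % c[c])
    m = 25 >= weight
    weight = c
    if c > weight < 37:
        handle(weight)
        weight = c >= c
    weight = m + res
    m = 32
    m = 10 + m
    res = 38
    return res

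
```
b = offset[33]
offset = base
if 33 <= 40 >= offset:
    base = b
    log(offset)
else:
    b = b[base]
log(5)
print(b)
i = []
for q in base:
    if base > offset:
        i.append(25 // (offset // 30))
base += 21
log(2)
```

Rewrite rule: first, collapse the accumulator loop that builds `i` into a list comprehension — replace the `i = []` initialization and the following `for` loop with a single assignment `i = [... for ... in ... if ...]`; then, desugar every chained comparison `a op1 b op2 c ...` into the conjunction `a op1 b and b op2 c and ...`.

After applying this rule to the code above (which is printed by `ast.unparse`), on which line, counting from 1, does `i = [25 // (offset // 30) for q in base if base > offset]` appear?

10

Transformed code:
b = offset[33]
offset = base
if 33 <= 40 and 40 >= offset:
    base = b
    log(offset)
else:
    b = b[base]
log(5)
print(b)
i = [25 // (offset // 30) for q in base if base > offset]
base += 21
log(2)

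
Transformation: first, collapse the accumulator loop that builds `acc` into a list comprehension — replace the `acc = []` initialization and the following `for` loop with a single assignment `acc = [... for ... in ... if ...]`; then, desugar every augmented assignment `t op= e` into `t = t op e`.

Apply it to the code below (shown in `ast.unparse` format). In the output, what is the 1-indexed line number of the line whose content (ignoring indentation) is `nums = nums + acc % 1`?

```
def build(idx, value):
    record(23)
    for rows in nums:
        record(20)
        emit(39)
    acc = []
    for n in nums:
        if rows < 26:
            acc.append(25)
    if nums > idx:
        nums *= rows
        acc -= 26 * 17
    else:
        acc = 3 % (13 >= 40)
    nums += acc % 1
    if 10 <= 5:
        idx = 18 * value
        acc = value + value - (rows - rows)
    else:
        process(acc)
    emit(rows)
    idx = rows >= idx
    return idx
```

12

Transformed code:
def build(idx, value):
    record(23)
    for rows in nums:
        record(20)
        emit(39)
    acc = [25 for n in nums if rows < 26]
    if nums > idx:
        nums = nums * rows
        acc = acc - 26 * 17
    else:
        acc = 3 % (13 >= 40)
    nums = nums + acc % 1
    if 10 <= 5:
        idx = 18 * value
        acc = value + value - (rows - rows)
    else:
        process(acc)
    emit(rows)
    idx = rows >= idx
    return idx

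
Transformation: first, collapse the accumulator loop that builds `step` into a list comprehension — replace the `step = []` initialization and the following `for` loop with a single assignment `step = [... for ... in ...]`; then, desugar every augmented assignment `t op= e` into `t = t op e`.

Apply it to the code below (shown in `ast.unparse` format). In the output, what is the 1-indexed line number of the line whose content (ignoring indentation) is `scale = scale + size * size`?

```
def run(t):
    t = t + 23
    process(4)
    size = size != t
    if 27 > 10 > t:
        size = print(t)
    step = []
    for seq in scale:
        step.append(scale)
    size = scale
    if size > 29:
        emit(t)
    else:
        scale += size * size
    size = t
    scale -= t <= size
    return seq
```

Transformed code:
def run(t):
    t = t + 23
    process(4)
    size = size != t
    if 27 > 10 > t:
        size = print(t)
    step = [scale for seq in scale]
    size = scale
    if size > 29:
        emit(t)
    else:
        scale = scale + size * size
    size = t
    scale = scale - (t <= size)
    return seq

12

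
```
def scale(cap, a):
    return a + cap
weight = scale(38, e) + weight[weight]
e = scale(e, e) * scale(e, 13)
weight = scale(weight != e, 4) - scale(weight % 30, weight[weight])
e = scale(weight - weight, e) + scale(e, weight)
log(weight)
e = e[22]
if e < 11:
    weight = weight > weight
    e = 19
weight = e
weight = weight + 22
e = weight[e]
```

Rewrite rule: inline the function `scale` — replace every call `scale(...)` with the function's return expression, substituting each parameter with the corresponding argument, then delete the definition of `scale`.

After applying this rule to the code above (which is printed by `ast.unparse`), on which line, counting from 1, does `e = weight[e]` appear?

Transformed code:
weight = e + 38 + weight[weight]
e = (e + e) * (13 + e)
weight = 4 + (weight != e) - (weight[weight] + weight % 30)
e = e + (weight - weight) + (weight + e)
log(weight)
e = e[22]
if e < 11:
    weight = weight > weight
    e = 19
weight = e
weight = weight + 22
e = weight[e]

12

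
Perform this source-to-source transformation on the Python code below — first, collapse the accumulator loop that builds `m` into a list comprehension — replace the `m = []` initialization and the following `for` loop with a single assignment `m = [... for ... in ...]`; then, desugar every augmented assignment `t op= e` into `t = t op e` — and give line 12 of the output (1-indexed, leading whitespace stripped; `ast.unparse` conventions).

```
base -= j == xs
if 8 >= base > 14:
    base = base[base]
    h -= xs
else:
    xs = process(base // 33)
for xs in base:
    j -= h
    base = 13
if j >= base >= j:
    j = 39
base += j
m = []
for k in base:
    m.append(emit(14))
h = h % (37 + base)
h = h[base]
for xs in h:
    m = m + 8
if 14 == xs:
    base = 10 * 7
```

Transformed code:
base = base - (j == xs)
if 8 >= base > 14:
    base = base[base]
    h = h - xs
else:
    xs = process(base // 33)
for xs in base:
    j = j - h
    base = 13
if j >= base >= j:
    j = 39
base = base + j
m = [emit(14) for k in base]
h = h % (37 + base)
h = h[base]
for xs in h:
    m = m + 8
if 14 == xs:
    base = 10 * 7

base = base + j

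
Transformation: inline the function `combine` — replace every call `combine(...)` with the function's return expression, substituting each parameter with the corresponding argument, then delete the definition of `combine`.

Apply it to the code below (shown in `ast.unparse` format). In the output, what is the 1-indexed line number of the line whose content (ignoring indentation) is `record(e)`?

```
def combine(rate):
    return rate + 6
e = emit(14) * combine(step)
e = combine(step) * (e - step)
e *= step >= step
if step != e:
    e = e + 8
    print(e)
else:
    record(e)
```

Transformed code:
e = emit(14) * (step + 6)
e = (step + 6) * (e - step)
e *= step >= step
if step != e:
    e = e + 8
    print(e)
else:
    record(e)

8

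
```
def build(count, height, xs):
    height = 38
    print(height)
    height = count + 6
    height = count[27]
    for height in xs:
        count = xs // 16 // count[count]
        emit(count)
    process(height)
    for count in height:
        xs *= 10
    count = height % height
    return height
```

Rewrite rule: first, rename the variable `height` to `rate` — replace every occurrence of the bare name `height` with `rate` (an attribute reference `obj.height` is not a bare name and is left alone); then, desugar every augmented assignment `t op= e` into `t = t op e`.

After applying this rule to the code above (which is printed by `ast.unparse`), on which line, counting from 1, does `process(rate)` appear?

9

Transformed code:
def build(count, rate, xs):
    rate = 38
    print(rate)
    rate = count + 6
    rate = count[27]
    for rate in xs:
        count = xs // 16 // count[count]
        emit(count)
    process(rate)
    for count in rate:
        xs = xs * 10
    count = rate % rate
    return rate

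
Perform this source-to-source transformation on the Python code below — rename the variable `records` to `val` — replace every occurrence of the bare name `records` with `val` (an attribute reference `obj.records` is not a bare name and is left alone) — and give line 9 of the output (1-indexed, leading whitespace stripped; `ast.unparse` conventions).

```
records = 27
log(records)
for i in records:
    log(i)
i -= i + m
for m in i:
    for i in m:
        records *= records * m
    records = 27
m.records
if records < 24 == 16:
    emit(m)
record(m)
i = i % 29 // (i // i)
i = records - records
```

val = 27

Transformed code:
val = 27
log(val)
for i in val:
    log(i)
i -= i + m
for m in i:
    for i in m:
        val *= val * m
    val = 27
m.records
if val < 24 == 16:
    emit(m)
record(m)
i = i % 29 // (i // i)
i = val - val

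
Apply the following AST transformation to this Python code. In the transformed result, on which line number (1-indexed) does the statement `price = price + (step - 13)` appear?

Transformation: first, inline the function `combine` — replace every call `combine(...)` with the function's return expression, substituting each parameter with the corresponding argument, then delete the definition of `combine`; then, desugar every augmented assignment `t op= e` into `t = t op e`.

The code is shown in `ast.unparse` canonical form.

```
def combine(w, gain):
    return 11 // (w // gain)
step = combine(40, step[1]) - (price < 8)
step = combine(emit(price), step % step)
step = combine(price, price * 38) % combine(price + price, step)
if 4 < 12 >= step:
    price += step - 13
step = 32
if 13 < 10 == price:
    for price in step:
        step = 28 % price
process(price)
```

5

Transformed code:
step = 11 // (40 // step[1]) - (price < 8)
step = 11 // (emit(price) // (step % step))
step = 11 // (price // (price * 38)) % (11 // ((price + price) // step))
if 4 < 12 >= step:
    price = price + (step - 13)
step = 32
if 13 < 10 == price:
    for price in step:
        step = 28 % price
process(price)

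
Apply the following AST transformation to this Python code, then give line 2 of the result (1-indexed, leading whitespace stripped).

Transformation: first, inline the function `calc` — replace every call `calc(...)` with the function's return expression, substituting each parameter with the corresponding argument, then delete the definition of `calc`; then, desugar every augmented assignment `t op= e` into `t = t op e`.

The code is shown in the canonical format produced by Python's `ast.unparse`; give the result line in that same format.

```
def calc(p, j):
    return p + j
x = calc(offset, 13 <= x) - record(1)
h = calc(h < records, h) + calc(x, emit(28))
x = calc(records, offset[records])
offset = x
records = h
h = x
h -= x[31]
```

h = (h < records) + h + (x + emit(28))

Transformed code:
x = offset + (13 <= x) - record(1)
h = (h < records) + h + (x + emit(28))
x = records + offset[records]
offset = x
records = h
h = x
h = h - x[31]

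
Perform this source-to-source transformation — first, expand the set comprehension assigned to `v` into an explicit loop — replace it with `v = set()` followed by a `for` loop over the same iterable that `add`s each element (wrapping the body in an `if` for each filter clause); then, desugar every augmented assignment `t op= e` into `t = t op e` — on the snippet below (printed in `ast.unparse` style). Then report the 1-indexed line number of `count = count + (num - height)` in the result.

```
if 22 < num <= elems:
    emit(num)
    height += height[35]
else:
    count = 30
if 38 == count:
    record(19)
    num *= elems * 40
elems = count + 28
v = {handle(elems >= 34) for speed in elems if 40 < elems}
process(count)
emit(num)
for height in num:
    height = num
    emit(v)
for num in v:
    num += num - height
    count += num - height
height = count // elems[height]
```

21

Transformed code:
if 22 < num <= elems:
    emit(num)
    height = height + height[35]
else:
    count = 30
if 38 == count:
    record(19)
    num = num * (elems * 40)
elems = count + 28
v = set()
for speed in elems:
    if 40 < elems:
        v.add(handle(elems >= 34))
process(count)
emit(num)
for height in num:
    height = num
    emit(v)
for num in v:
    num = num + (num - height)
    count = count + (num - height)
height = count // elems[height]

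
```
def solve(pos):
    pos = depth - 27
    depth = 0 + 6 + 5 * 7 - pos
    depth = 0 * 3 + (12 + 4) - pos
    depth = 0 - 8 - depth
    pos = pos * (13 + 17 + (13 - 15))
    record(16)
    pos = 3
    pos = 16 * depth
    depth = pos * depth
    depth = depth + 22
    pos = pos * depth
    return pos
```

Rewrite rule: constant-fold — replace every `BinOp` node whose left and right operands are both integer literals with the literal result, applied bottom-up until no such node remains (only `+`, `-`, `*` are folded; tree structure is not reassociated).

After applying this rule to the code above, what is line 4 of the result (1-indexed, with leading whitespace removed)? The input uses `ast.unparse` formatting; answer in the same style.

depth = 16 - pos

Transformed code:
def solve(pos):
    pos = depth - 27
    depth = 41 - pos
    depth = 16 - pos
    depth = -8 - depth
    pos = pos * 28
    record(16)
    pos = 3
    pos = 16 * depth
    depth = pos * depth
    depth = depth + 22
    pos = pos * depth
    return pos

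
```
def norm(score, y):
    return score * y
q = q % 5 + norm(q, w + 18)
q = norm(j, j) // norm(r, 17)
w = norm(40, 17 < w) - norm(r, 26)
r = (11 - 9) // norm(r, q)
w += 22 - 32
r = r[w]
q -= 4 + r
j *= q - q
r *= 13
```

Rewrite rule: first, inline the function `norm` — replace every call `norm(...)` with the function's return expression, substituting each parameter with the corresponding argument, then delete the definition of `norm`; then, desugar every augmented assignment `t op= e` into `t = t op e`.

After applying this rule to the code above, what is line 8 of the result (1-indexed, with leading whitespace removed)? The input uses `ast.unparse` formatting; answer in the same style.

Transformed code:
q = q % 5 + q * (w + 18)
q = j * j // (r * 17)
w = 40 * (17 < w) - r * 26
r = (11 - 9) // (r * q)
w = w + (22 - 32)
r = r[w]
q = q - (4 + r)
j = j * (q - q)
r = r * 13

j = j * (q - q)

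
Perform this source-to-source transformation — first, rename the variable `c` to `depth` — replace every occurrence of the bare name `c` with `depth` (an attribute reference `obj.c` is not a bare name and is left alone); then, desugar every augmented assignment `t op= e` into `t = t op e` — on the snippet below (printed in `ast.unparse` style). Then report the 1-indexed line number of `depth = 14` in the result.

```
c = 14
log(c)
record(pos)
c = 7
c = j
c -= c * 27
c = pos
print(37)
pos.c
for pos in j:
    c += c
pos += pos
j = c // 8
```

1

Transformed code:
depth = 14
log(depth)
record(pos)
depth = 7
depth = j
depth = depth - depth * 27
depth = pos
print(37)
pos.c
for pos in j:
    depth = depth + depth
pos = pos + pos
j = depth // 8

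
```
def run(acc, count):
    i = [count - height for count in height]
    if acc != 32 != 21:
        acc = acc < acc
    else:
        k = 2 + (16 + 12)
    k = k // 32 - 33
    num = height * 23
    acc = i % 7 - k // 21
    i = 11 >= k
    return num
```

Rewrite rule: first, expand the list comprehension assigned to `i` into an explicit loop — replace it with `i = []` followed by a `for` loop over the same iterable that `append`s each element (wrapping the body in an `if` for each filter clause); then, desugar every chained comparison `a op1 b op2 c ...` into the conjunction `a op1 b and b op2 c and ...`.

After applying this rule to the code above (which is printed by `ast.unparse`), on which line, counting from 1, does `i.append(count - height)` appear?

Transformed code:
def run(acc, count):
    i = []
    for count in height:
        i.append(count - height)
    if acc != 32 and 32 != 21:
        acc = acc < acc
    else:
        k = 2 + (16 + 12)
    k = k // 32 - 33
    num = height * 23
    acc = i % 7 - k // 21
    i = 11 >= k
    return num

4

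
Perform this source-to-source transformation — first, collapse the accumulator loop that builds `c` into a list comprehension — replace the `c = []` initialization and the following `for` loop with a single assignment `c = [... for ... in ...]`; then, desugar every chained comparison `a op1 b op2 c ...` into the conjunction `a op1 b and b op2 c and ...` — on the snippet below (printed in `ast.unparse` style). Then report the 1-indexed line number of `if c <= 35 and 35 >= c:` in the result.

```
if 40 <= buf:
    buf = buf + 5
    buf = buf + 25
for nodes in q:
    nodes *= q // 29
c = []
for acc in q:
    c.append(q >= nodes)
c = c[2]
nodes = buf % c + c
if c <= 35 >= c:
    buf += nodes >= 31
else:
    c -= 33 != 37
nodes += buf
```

Transformed code:
if 40 <= buf:
    buf = buf + 5
    buf = buf + 25
for nodes in q:
    nodes *= q // 29
c = [q >= nodes for acc in q]
c = c[2]
nodes = buf % c + c
if c <= 35 and 35 >= c:
    buf += nodes >= 31
else:
    c -= 33 != 37
nodes += buf

9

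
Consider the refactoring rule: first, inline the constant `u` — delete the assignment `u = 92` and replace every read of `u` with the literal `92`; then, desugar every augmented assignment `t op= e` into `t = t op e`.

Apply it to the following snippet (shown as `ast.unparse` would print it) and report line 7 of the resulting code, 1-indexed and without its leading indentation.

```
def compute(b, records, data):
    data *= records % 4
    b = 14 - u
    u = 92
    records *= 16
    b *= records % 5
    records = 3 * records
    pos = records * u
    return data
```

pos = records * 92

Transformed code:
def compute(b, records, data):
    data = data * (records % 4)
    b = 14 - 92
    records = records * 16
    b = b * (records % 5)
    records = 3 * records
    pos = records * 92
    return data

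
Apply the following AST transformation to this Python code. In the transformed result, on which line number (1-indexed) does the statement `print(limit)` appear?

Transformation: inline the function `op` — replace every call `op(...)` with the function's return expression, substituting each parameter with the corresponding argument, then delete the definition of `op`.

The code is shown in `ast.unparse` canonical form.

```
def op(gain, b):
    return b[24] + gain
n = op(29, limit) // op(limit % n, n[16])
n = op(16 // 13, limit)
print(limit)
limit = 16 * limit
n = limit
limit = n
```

Transformed code:
n = (limit[24] + 29) // (n[16][24] + limit % n)
n = limit[24] + 16 // 13
print(limit)
limit = 16 * limit
n = limit
limit = n

3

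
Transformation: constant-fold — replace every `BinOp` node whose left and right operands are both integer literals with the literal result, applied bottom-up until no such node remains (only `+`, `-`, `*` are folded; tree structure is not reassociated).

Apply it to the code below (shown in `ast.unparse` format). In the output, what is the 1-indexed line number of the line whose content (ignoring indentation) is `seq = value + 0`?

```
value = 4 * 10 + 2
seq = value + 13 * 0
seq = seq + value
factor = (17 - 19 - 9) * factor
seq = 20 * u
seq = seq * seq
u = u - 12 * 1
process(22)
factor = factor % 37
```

Transformed code:
value = 42
seq = value + 0
seq = seq + value
factor = -11 * factor
seq = 20 * u
seq = seq * seq
u = u - 12
process(22)
factor = factor % 37

2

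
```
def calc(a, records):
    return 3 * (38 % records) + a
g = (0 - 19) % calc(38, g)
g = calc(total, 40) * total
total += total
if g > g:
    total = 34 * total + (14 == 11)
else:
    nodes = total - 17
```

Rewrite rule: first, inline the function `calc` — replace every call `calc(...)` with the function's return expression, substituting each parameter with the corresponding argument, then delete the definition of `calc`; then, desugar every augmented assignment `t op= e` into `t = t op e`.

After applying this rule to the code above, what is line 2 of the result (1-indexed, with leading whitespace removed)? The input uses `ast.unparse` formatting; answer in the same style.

Transformed code:
g = (0 - 19) % (3 * (38 % g) + 38)
g = (3 * (38 % 40) + total) * total
total = total + total
if g > g:
    total = 34 * total + (14 == 11)
else:
    nodes = total - 17

g = (3 * (38 % 40) + total) * total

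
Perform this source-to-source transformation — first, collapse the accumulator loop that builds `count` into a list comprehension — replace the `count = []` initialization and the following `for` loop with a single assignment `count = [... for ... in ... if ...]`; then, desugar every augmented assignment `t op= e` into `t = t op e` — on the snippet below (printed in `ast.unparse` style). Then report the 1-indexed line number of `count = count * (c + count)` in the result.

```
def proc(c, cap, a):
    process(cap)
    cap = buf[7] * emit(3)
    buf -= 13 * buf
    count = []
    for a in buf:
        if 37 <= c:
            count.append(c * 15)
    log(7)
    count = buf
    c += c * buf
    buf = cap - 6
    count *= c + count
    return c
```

Transformed code:
def proc(c, cap, a):
    process(cap)
    cap = buf[7] * emit(3)
    buf = buf - 13 * buf
    count = [c * 15 for a in buf if 37 <= c]
    log(7)
    count = buf
    c = c + c * buf
    buf = cap - 6
    count = count * (c + count)
    return c

10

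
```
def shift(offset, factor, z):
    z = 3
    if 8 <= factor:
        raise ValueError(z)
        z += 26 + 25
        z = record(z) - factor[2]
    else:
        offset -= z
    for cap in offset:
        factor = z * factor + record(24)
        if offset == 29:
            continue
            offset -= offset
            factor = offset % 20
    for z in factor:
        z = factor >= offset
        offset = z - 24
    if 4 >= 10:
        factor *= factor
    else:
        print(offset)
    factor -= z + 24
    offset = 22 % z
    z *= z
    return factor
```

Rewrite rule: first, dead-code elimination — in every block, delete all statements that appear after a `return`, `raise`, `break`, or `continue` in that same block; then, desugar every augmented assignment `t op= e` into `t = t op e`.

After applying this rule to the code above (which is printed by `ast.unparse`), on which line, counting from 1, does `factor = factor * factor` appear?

15

Transformed code:
def shift(offset, factor, z):
    z = 3
    if 8 <= factor:
        raise ValueError(z)
    else:
        offset = offset - z
    for cap in offset:
        factor = z * factor + record(24)
        if offset == 29:
            continue
    for z in factor:
        z = factor >= offset
        offset = z - 24
    if 4 >= 10:
        factor = factor * factor
    else:
        print(offset)
    factor = factor - (z + 24)
    offset = 22 % z
    z = z * z
    return factor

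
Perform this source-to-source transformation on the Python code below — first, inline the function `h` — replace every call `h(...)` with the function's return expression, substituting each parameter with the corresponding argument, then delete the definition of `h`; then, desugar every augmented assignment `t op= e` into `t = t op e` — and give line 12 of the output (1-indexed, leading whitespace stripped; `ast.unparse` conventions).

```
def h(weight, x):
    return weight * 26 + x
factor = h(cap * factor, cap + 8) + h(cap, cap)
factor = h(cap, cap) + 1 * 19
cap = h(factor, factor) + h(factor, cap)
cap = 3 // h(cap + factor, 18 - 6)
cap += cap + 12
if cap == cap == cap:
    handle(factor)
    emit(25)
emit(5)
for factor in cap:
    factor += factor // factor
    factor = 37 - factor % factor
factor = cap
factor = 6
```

factor = 37 - factor % factor

Transformed code:
factor = cap * factor * 26 + (cap + 8) + (cap * 26 + cap)
factor = cap * 26 + cap + 1 * 19
cap = factor * 26 + factor + (factor * 26 + cap)
cap = 3 // ((cap + factor) * 26 + (18 - 6))
cap = cap + (cap + 12)
if cap == cap == cap:
    handle(factor)
    emit(25)
emit(5)
for factor in cap:
    factor = factor + factor // factor
    factor = 37 - factor % factor
factor = cap
factor = 6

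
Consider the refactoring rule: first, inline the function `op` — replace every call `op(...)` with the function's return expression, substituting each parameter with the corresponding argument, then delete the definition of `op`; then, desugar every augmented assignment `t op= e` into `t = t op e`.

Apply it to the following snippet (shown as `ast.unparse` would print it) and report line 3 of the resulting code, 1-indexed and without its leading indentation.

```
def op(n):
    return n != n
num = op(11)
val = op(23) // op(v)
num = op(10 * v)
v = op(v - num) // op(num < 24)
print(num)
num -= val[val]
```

num = 10 * v != 10 * v

Transformed code:
num = 11 != 11
val = (23 != 23) // (v != v)
num = 10 * v != 10 * v
v = (v - num != v - num) // ((num < 24) != (num < 24))
print(num)
num = num - val[val]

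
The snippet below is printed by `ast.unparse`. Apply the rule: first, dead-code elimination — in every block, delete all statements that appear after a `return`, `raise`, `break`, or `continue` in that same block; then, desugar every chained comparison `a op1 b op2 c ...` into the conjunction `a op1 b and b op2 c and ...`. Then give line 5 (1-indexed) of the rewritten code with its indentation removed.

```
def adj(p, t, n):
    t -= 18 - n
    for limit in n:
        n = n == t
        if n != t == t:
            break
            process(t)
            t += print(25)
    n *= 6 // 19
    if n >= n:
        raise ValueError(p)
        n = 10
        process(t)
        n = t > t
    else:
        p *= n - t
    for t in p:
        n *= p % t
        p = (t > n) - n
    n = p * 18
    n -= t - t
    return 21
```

Transformed code:
def adj(p, t, n):
    t -= 18 - n
    for limit in n:
        n = n == t
        if n != t and t == t:
            break
    n *= 6 // 19
    if n >= n:
        raise ValueError(p)
    else:
        p *= n - t
    for t in p:
        n *= p % t
        p = (t > n) - n
    n = p * 18
    n -= t - t
    return 21

if n != t and t == t: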